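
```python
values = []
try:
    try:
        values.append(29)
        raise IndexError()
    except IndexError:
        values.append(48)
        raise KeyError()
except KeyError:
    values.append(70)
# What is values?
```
[29, 48, 70]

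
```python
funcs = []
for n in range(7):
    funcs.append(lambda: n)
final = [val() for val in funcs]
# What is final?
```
[6, 6, 6, 6, 6, 6, 6]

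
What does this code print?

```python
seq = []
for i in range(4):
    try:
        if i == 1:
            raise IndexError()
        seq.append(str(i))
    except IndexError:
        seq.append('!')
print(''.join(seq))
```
0!23

Exception on i=1 caught, loop continues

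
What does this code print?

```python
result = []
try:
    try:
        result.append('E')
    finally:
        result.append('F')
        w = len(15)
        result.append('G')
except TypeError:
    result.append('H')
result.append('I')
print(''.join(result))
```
EFHI

Exception in inner finally caught by outer except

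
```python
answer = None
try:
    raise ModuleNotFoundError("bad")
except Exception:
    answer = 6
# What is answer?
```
6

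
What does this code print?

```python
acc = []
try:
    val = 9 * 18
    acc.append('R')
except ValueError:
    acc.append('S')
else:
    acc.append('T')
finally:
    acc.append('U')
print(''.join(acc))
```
RTU

else runs before finally when no exception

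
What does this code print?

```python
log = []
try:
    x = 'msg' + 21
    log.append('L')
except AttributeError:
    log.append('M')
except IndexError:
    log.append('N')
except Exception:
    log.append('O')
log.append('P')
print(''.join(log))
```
OP

TypeError not specifically caught, falls to Exception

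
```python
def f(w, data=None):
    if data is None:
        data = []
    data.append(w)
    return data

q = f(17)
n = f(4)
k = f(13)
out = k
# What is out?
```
[13]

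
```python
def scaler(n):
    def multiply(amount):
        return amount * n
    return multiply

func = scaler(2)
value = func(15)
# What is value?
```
30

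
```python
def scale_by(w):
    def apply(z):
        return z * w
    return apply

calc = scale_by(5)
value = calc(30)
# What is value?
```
150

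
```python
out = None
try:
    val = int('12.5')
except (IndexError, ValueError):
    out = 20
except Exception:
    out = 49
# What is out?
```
20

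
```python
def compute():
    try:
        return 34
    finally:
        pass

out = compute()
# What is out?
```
34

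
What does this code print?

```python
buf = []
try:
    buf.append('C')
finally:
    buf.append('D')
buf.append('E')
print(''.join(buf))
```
CDE

try/finally without except, no exception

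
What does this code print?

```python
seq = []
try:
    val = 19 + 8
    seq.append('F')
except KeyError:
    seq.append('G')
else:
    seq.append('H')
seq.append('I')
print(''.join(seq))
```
FHI

else block runs when no exception occurs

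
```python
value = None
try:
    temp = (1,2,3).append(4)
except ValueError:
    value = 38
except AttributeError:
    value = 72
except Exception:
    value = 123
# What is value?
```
72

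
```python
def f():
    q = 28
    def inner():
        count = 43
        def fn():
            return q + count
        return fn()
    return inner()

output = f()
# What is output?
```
71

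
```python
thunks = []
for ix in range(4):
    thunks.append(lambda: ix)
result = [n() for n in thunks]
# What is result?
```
[3, 3, 3, 3]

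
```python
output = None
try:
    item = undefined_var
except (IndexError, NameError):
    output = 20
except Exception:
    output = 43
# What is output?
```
20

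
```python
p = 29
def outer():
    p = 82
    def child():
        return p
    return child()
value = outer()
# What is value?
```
82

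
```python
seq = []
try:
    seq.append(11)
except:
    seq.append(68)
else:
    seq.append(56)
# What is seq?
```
[11, 56]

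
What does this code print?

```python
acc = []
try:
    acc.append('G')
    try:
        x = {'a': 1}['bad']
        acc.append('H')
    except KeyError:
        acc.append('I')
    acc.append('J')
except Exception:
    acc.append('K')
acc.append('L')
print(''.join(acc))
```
GIJL

Inner exception caught by inner handler, outer continues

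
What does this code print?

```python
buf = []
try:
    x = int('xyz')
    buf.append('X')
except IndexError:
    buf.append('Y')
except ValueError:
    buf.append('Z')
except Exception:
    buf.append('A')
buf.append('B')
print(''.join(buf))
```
ZB

ValueError matches before generic Exception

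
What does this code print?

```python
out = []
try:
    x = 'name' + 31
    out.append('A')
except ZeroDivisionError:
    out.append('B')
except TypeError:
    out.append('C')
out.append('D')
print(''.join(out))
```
CD

TypeError is caught by its specific handler, not ZeroDivisionError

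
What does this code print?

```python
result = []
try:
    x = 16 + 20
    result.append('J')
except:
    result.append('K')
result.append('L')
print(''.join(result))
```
JL

No exception, try block completes normally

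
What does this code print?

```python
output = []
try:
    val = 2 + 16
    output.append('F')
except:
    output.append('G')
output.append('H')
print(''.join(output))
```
FH

No exception, try block completes normally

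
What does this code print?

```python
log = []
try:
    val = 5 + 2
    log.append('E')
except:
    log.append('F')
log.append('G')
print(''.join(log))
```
EG

No exception, try block completes normally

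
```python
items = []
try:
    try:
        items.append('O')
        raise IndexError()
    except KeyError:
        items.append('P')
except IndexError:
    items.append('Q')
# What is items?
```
['O', 'Q']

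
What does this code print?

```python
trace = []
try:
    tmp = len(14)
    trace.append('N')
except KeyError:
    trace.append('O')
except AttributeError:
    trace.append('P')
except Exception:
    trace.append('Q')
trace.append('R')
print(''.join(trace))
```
QR

TypeError not specifically caught, falls to Exception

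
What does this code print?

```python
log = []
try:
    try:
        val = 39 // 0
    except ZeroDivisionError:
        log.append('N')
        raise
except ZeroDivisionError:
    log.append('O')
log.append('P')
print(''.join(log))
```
NOP

raise without argument re-raises current exception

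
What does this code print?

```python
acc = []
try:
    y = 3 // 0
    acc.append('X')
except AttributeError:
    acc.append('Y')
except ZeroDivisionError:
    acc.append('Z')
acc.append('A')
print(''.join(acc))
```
ZA

ZeroDivisionError is caught by its specific handler, not AttributeError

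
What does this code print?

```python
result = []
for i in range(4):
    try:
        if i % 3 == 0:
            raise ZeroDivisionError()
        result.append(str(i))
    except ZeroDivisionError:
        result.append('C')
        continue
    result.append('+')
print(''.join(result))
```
C1+2+C

continue in except skips rest of loop body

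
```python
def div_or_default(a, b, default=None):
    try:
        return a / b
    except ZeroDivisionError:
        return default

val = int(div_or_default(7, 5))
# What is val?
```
1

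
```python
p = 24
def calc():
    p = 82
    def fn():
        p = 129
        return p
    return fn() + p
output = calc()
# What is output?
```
211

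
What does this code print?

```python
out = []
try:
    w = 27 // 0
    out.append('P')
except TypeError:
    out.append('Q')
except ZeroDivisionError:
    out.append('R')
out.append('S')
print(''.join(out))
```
RS

ZeroDivisionError is caught by its specific handler, not TypeError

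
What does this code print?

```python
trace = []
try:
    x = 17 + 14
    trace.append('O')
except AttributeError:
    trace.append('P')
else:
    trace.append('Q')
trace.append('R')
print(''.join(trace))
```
OQR

else block runs when no exception occurs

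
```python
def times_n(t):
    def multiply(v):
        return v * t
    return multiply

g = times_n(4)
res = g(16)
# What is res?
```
64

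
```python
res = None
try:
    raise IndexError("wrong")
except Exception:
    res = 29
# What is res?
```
29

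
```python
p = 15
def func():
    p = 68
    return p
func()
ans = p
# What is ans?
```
15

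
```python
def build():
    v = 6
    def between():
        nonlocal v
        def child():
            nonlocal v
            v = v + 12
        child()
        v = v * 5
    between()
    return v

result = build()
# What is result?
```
90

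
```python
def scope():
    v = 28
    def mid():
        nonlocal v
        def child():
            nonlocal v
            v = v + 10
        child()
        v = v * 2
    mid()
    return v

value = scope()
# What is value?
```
76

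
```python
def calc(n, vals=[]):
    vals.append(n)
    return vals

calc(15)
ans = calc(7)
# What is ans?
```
[15, 7]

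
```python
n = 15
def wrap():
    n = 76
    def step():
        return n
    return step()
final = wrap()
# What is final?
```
76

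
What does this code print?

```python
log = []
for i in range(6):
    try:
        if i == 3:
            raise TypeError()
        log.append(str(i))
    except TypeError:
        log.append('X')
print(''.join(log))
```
012X45

Exception on i=3 caught, loop continues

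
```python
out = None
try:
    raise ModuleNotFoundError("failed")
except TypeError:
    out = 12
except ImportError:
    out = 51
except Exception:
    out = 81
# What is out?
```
51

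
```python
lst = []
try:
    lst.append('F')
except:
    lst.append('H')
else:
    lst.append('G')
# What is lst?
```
['F', 'G']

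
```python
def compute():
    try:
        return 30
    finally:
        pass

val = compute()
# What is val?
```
30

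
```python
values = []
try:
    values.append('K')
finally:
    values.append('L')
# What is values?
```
['K', 'L']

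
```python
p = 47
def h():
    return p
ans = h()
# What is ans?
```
47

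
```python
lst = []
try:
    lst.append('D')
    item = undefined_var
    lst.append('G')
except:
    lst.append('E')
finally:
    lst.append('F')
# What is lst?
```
['D', 'E', 'F']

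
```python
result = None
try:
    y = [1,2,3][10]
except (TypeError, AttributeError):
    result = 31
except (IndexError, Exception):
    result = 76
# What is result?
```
76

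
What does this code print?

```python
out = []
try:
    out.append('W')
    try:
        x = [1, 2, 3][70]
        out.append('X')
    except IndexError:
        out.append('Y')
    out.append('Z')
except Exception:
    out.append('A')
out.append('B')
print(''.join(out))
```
WYZB

Inner exception caught by inner handler, outer continues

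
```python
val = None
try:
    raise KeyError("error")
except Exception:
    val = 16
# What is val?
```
16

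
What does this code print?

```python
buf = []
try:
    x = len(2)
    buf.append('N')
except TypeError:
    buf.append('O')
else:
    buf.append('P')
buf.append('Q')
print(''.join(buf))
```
OQ

else block skipped when exception is caught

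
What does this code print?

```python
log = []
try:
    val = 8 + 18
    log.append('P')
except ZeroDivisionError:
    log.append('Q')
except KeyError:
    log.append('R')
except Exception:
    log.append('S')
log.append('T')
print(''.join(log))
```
PT

No exception, try block completes normally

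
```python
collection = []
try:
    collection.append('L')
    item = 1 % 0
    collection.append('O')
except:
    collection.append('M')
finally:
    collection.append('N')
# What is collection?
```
['L', 'M', 'N']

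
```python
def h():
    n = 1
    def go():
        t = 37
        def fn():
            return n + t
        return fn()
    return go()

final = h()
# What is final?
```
38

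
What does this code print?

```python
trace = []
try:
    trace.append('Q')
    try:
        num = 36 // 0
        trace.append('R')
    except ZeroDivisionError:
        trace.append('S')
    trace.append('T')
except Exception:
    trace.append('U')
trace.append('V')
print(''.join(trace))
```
QSTV

Inner exception caught by inner handler, outer continues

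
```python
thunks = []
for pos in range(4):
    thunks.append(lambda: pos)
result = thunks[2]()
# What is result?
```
3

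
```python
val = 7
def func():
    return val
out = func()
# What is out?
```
7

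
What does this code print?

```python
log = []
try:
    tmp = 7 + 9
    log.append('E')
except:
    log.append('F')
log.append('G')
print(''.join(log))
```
EG

No exception, try block completes normally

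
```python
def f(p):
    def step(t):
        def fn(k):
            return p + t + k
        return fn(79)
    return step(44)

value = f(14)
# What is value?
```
137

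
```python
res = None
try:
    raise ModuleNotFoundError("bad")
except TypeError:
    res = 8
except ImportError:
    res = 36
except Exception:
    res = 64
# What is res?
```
36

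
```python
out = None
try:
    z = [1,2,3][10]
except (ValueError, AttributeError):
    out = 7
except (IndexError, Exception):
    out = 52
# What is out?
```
52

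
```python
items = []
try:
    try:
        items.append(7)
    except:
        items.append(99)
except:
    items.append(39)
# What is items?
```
[7]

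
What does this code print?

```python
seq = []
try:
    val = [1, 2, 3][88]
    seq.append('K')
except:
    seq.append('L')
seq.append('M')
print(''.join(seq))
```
LM

Exception raised in try, caught by bare except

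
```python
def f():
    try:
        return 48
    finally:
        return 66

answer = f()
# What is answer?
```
66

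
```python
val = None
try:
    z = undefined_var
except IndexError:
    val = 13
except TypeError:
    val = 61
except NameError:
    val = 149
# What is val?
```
149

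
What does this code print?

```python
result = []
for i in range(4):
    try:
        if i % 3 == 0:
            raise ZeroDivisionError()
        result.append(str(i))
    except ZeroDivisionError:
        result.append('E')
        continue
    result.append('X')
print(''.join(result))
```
E1X2XE

continue in except skips rest of loop body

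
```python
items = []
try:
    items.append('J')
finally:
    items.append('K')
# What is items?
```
['J', 'K']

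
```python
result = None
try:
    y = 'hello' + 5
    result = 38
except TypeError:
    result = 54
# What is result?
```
54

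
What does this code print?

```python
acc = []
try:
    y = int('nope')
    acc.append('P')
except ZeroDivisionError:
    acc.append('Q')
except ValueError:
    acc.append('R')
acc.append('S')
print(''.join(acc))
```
RS

ValueError is caught by its specific handler, not ZeroDivisionError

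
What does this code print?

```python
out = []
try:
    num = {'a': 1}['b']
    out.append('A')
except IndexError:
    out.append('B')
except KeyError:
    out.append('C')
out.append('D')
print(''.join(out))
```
CD

KeyError is caught by its specific handler, not IndexError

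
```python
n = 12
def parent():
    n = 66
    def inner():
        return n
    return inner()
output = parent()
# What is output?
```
66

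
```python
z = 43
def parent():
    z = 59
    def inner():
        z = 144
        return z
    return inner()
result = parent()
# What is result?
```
144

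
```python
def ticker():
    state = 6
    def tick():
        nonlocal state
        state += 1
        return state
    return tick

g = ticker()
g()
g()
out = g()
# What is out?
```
9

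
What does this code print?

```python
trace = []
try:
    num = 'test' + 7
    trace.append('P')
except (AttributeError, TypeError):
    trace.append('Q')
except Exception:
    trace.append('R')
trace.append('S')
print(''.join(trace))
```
QS

TypeError matches tuple containing it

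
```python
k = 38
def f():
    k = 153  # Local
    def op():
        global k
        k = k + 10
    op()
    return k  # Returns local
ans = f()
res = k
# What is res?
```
48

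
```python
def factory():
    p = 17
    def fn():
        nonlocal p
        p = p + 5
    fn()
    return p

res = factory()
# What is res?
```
22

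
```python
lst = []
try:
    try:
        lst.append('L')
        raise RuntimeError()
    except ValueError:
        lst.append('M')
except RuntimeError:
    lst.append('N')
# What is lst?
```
['L', 'N']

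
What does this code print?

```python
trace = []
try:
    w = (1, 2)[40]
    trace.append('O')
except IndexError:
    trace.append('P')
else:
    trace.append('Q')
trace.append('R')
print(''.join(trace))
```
PR

else block skipped when exception is caught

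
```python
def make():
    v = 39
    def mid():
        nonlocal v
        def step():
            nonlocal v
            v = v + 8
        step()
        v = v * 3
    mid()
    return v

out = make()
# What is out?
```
141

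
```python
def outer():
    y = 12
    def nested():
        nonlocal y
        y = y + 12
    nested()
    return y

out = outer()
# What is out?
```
24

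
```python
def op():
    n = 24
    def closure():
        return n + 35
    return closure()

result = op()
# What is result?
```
59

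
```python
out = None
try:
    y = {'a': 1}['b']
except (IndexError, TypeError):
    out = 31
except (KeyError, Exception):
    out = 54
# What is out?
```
54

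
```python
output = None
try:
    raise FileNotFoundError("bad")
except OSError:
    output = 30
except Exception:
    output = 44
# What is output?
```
30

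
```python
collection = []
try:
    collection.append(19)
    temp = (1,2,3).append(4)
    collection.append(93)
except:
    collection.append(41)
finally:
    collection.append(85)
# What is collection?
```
[19, 41, 85]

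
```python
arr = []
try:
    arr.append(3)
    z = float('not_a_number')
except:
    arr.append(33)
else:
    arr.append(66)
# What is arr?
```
[3, 33]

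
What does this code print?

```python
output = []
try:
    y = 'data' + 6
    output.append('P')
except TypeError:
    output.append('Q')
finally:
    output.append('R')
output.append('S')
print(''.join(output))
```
QRS

finally always runs, even after exception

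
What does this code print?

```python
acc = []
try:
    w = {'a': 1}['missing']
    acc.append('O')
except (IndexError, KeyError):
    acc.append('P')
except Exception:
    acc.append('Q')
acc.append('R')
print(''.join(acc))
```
PR

KeyError matches tuple containing it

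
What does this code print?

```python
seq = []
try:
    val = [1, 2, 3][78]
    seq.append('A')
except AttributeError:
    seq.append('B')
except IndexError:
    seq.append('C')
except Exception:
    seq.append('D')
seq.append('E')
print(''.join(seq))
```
CE

IndexError matches before generic Exception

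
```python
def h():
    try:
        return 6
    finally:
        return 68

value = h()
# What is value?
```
68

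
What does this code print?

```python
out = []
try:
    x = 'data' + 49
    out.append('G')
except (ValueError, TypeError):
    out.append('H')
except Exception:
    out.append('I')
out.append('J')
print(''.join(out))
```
HJ

TypeError matches tuple containing it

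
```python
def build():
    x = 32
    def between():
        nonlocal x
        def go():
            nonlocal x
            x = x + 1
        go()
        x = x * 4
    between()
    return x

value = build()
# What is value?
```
132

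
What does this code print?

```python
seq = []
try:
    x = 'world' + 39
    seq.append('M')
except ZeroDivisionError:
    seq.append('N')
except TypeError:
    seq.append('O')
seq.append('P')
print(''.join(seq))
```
OP

TypeError is caught by its specific handler, not ZeroDivisionError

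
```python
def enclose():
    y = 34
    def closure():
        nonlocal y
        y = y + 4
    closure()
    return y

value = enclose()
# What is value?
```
38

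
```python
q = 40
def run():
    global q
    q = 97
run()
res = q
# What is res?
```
97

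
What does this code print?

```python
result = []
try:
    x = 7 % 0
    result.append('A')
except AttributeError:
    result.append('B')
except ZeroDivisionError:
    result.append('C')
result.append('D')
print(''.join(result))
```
CD

ZeroDivisionError is caught by its specific handler, not AttributeError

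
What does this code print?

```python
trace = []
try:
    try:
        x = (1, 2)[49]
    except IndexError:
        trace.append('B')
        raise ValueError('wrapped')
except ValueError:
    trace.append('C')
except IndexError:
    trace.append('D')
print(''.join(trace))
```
BC

New ValueError raised, caught by outer ValueError handler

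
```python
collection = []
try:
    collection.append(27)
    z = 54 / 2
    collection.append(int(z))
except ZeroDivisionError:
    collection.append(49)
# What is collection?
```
[27, 27]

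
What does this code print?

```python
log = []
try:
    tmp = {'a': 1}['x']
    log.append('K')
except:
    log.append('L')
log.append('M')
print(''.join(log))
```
LM

Exception raised in try, caught by bare except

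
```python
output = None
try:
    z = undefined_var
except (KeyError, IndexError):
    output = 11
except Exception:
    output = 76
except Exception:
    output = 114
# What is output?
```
76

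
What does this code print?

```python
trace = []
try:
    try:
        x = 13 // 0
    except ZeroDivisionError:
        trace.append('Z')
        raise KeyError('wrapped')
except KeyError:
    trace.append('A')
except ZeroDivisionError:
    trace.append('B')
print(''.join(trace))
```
ZA

New KeyError raised, caught by outer KeyError handler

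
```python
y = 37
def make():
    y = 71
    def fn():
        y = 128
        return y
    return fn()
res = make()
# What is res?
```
128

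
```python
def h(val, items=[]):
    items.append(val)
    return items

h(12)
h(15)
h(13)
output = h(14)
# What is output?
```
[12, 15, 13, 14]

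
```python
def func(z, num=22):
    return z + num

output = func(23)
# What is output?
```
45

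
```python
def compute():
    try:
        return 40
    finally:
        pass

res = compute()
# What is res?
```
40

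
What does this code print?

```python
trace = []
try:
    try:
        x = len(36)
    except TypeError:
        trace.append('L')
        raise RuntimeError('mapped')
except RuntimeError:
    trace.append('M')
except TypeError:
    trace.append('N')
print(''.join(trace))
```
LM

New RuntimeError raised, caught by outer RuntimeError handler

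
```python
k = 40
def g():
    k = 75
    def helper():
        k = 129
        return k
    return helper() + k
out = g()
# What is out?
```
204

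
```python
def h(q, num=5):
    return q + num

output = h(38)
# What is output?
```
43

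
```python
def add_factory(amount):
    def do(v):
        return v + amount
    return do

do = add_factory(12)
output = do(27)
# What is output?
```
39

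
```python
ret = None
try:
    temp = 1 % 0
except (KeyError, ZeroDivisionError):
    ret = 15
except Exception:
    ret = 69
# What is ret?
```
15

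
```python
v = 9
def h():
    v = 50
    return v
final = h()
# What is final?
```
50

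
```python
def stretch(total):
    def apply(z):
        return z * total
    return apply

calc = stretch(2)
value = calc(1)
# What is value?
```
2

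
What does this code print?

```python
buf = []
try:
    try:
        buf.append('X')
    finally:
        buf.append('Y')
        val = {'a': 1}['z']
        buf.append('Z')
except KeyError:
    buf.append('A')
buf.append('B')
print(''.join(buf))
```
XYAB

Exception in inner finally caught by outer except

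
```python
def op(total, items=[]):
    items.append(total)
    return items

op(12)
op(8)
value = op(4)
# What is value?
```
[12, 8, 4]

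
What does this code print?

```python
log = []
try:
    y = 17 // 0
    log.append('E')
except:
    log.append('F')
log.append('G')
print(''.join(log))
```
FG

Exception raised in try, caught by bare except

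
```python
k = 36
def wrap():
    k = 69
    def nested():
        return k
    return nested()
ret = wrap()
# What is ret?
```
69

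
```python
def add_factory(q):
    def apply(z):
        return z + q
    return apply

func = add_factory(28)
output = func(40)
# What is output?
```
68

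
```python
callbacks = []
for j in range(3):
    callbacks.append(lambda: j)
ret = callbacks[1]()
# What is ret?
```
2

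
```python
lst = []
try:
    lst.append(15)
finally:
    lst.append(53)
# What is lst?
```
[15, 53]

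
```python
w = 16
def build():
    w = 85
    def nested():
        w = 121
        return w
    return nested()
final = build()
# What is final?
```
121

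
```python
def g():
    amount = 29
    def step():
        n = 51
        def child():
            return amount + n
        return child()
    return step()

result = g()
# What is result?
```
80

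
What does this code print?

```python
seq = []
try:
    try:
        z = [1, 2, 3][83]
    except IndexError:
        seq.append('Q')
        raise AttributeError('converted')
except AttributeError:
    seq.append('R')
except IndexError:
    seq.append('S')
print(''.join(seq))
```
QR

New AttributeError raised, caught by outer AttributeError handler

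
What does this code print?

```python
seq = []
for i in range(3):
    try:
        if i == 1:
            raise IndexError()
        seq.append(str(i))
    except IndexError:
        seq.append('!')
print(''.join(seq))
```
0!2

Exception on i=1 caught, loop continues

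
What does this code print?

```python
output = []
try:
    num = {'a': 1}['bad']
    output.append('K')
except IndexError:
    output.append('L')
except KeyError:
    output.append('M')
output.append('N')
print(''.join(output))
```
MN

KeyError is caught by its specific handler, not IndexError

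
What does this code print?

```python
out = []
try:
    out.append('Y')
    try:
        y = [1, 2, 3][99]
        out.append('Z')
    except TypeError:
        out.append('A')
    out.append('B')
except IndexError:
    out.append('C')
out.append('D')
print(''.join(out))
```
YCD

Inner handler doesn't match, propagates to outer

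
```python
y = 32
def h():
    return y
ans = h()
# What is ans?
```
32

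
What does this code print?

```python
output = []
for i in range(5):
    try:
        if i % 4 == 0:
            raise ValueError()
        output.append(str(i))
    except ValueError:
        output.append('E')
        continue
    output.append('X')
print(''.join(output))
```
E1X2X3XE

continue in except skips rest of loop body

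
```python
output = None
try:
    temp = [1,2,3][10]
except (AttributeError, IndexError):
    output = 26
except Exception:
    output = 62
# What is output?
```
26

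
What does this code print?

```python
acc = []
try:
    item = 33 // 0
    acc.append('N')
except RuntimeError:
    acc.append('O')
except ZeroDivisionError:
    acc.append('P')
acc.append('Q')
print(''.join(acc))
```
PQ

ZeroDivisionError is caught by its specific handler, not RuntimeError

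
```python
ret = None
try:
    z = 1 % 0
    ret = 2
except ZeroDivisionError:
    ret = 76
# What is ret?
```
76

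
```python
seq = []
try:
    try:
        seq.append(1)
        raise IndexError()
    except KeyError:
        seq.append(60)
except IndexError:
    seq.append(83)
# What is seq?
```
[1, 83]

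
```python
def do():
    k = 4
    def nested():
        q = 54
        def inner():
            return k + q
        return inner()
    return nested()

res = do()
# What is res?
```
58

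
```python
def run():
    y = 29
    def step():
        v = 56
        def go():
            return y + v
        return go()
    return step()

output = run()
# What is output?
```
85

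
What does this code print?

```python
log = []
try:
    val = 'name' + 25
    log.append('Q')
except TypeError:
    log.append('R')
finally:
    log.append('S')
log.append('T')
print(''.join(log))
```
RST

finally always runs, even after exception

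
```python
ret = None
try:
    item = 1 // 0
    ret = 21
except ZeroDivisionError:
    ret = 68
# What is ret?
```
68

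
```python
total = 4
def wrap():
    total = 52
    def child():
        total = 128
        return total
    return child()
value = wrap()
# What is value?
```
128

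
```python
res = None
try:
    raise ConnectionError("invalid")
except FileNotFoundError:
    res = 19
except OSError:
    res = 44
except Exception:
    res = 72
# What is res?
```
44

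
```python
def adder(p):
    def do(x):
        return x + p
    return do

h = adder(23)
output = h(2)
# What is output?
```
25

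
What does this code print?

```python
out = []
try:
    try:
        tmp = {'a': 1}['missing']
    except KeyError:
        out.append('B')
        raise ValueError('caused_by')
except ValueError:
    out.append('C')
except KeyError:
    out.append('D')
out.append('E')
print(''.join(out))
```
BCE

ValueError raised and caught, original KeyError not re-raised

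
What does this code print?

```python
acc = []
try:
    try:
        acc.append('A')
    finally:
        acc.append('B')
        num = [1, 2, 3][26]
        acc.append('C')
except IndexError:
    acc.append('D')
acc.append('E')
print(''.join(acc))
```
ABDE

Exception in inner finally caught by outer except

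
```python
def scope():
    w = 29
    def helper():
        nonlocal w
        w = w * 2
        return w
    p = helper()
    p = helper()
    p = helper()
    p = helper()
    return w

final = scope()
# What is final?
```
464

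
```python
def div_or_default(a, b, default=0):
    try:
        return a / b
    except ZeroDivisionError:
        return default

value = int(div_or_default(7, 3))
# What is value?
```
2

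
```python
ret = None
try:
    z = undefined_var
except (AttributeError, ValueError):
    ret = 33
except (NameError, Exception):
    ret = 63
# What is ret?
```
63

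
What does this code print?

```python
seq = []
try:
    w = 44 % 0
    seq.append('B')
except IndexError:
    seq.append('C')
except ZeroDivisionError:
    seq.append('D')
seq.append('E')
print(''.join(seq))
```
DE

ZeroDivisionError is caught by its specific handler, not IndexError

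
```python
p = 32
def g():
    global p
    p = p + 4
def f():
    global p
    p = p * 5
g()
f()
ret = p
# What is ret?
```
180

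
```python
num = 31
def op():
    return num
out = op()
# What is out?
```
31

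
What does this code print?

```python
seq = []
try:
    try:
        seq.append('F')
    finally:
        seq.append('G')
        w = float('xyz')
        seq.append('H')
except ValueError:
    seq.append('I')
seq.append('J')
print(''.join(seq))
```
FGIJ

Exception in inner finally caught by outer except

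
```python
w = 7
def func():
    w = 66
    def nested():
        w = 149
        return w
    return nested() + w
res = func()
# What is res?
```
215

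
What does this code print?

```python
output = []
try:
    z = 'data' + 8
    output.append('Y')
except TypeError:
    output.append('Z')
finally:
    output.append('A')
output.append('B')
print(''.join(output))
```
ZAB

finally always runs, even after exception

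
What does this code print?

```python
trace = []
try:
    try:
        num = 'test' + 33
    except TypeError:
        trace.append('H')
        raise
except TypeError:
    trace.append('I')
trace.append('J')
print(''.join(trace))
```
HIJ

raise without argument re-raises current exception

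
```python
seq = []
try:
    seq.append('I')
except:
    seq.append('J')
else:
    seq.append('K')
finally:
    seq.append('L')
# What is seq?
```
['I', 'K', 'L']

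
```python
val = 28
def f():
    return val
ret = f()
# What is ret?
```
28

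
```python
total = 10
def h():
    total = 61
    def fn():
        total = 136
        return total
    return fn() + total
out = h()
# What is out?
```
197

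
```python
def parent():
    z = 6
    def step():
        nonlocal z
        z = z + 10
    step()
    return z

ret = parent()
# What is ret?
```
16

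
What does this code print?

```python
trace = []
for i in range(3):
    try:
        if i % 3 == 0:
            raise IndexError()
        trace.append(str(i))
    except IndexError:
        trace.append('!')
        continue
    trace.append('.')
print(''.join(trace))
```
!1.2.

continue in except skips rest of loop body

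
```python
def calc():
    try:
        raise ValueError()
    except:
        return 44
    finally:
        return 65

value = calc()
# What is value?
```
65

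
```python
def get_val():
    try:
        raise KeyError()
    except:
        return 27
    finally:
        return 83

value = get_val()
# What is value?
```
83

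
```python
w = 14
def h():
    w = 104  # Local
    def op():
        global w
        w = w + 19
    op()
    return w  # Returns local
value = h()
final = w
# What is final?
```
33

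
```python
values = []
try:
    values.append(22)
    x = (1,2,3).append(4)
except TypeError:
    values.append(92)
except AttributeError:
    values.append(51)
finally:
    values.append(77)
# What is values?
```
[22, 51, 77]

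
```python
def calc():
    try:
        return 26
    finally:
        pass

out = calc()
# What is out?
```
26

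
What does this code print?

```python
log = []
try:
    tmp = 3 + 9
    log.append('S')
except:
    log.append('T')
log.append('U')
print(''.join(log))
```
SU

No exception, try block completes normally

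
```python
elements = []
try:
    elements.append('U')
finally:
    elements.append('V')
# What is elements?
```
['U', 'V']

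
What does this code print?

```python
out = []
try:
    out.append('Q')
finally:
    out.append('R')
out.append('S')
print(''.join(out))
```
QRS

try/finally without except, no exception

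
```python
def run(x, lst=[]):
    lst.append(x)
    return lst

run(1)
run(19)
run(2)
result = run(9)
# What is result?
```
[1, 19, 2, 9]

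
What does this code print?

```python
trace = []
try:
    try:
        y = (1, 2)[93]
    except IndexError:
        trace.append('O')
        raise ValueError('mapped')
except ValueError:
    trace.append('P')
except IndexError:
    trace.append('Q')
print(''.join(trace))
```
OP

New ValueError raised, caught by outer ValueError handler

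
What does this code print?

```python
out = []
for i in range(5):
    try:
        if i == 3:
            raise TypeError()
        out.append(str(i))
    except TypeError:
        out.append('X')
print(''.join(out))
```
012X4

Exception on i=3 caught, loop continues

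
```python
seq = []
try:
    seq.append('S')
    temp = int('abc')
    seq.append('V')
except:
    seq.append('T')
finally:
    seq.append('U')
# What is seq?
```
['S', 'T', 'U']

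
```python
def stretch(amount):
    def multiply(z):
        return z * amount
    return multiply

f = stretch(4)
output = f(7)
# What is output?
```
28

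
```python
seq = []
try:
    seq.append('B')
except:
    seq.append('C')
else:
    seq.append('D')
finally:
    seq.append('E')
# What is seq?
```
['B', 'D', 'E']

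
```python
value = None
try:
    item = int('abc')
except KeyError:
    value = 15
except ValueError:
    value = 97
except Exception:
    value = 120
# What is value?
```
97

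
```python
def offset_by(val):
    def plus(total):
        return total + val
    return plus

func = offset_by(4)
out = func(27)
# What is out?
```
31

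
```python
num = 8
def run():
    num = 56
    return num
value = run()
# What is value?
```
56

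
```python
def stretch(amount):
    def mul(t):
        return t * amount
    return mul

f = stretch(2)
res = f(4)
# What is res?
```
8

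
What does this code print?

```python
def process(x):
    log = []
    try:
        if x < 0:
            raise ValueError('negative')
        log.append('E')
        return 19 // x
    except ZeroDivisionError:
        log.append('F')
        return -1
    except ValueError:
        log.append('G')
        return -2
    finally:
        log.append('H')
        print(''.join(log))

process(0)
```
EFH

x=0 causes ZeroDivisionError, caught, finally prints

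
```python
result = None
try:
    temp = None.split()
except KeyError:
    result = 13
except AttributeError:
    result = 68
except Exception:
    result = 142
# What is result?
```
68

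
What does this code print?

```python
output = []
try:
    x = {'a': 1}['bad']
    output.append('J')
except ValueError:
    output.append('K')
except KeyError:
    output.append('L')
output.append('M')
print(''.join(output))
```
LM

KeyError is caught by its specific handler, not ValueError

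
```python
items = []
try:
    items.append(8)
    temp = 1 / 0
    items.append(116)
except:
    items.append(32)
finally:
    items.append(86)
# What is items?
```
[8, 32, 86]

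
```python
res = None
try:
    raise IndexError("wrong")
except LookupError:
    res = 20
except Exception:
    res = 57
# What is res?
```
20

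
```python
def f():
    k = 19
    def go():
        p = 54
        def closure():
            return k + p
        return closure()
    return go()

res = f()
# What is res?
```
73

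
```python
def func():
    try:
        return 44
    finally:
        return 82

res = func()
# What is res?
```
82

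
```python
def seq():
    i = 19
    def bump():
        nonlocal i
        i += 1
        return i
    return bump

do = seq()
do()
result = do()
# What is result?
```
21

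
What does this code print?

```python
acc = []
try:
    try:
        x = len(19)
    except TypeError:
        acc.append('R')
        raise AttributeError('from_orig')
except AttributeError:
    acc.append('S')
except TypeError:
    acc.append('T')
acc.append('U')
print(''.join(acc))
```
RSU

AttributeError raised and caught, original TypeError not re-raised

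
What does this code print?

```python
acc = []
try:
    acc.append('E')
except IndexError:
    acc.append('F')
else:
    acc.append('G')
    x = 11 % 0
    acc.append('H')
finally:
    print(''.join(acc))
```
EG

Try succeeds, else appends 'G', ZeroDivisionError in else is uncaught, finally prints before exception propagates ('H' never appended)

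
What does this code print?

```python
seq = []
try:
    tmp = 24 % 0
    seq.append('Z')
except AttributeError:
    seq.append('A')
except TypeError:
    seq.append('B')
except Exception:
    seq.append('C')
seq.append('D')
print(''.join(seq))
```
CD

ZeroDivisionError not specifically caught, falls to Exception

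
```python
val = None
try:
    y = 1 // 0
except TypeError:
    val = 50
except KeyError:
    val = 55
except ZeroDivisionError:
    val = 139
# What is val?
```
139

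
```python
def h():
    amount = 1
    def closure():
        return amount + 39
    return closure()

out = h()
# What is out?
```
40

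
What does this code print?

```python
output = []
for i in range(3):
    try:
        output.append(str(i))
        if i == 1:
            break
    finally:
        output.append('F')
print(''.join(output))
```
0F1F

finally runs even when breaking out of loop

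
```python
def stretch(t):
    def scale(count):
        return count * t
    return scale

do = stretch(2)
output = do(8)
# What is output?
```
16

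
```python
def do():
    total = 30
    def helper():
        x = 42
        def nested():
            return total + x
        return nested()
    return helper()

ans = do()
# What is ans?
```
72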